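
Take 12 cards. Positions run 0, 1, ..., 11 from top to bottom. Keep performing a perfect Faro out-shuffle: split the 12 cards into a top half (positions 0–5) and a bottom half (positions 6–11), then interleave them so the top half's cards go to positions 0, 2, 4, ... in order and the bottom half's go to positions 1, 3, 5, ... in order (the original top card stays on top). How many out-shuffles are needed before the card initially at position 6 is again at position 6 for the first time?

Follow position 6 under repeated out-shuffles:
6 → 1 → 2 → 4 → 8 → 5 → 10 → 9 → 7 → 3 → 6
It first returns after 10 out-shuffles.

10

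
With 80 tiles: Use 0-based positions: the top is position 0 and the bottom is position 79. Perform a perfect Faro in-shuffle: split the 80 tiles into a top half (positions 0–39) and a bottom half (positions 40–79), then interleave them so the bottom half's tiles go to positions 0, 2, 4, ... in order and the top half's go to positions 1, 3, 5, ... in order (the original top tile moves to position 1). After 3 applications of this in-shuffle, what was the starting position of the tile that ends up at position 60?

37

Work backwards from position 60, undoing one in-shuffle at a time:
60 ← 70 ← 75 ← 37
So the tile now at position 60 started at position 37.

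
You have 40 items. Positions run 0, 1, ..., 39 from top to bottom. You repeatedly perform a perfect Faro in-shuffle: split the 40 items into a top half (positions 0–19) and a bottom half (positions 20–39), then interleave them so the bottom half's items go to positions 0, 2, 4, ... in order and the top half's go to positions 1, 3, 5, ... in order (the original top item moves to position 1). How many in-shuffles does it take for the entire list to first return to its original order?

20

The in-shuffle permutes the 40 positions with cycle lengths [20, 20].
Every item is home exactly when every cycle has completed a whole number of laps, i.e. after lcm(20) = 20 in-shuffles.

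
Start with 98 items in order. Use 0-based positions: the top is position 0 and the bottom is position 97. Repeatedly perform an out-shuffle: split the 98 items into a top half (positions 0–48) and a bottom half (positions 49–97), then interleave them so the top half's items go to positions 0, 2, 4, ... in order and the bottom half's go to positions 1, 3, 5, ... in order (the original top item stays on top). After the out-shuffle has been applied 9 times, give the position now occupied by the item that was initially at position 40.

Track the item's position through each out-shuffle:
40 → 80 → 63 → 29 → 58 → 19 → 38 → 76 → 55 → 13

13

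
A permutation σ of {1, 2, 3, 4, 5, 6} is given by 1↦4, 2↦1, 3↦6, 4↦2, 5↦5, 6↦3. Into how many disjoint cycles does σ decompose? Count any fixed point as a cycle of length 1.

3

Cycle decomposition: (1 4 2) (3 6) (5).
3 cycles.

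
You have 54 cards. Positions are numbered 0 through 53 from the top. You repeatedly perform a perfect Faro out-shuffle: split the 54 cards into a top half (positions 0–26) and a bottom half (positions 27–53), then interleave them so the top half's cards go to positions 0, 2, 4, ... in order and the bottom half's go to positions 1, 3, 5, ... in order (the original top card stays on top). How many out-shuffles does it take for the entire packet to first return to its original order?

52

The out-shuffle permutes the 54 positions with cycle lengths [1, 1, 52].
Every card is home exactly when every cycle has completed a whole number of laps, i.e. after lcm(1, 52) = 52 out-shuffles.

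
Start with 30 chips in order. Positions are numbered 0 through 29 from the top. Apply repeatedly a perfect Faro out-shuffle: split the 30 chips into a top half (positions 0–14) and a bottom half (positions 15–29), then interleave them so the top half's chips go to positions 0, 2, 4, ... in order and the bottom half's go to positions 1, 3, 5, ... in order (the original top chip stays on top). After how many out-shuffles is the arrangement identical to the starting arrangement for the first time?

The out-shuffle permutes the 30 positions with cycle lengths [1, 1, 28].
Every chip is home exactly when every cycle has completed a whole number of laps, i.e. after lcm(1, 28) = 28 out-shuffles.

28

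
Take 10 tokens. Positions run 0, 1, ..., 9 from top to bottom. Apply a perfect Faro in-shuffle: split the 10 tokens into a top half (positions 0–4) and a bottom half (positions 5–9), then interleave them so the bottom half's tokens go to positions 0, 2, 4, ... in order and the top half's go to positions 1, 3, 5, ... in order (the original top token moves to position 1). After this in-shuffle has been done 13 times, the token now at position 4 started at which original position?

Work backwards from position 4, undoing one in-shuffle at a time:
4 ← 7 ← 3 ← 1 ← 0 ← ... ← 1 (13 steps).
So the token now at position 4 started at position 1.

1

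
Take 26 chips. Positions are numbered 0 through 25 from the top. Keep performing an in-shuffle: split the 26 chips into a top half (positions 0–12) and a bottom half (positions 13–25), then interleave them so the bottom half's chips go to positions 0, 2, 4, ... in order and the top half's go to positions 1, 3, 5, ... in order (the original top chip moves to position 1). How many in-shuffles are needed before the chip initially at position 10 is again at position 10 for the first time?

18

Follow position 10 under repeated in-shuffles:
10 → 21 → 16 → 6 → 13 → 0 → 1 → 3 → 7 → 15 → 4 → 9 → 19 → 12 → 25 → 24 → 22 → 18 → 10
It first returns after 18 in-shuffles.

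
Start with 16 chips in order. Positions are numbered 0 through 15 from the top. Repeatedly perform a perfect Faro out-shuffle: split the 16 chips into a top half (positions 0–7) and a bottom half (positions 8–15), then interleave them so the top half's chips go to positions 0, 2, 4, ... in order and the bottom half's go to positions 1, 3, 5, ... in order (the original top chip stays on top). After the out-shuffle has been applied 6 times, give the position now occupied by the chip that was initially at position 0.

0

Position 0 is a fixed point of every out-shuffle, so the chip never moves.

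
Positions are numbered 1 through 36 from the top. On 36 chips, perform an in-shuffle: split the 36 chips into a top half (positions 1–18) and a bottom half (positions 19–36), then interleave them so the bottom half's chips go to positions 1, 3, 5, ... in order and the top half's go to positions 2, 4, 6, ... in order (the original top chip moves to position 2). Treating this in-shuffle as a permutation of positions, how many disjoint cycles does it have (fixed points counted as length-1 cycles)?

Trace each unvisited position around until it returns:
(1 2 4 8 16 32 ... len 36)
1 cycle in total.

1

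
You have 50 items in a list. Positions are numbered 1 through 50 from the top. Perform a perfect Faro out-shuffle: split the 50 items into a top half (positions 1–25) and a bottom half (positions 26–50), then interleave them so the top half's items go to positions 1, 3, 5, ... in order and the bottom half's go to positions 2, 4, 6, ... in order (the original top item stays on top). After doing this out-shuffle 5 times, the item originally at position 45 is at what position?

37

Track the item's position through each out-shuffle:
45 → 40 → 30 → 10 → 19 → 37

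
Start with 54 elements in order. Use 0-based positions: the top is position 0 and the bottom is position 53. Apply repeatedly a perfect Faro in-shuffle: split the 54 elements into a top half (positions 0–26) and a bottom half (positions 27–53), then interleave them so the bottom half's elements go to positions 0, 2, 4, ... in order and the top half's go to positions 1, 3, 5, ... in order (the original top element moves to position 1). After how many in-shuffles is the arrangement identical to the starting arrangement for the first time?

The in-shuffle permutes the 54 positions with cycle lengths [4, 10, 20, 20].
Every element is home exactly when every cycle has completed a whole number of laps, i.e. after lcm(4, 10, 20) = 20 in-shuffles.

20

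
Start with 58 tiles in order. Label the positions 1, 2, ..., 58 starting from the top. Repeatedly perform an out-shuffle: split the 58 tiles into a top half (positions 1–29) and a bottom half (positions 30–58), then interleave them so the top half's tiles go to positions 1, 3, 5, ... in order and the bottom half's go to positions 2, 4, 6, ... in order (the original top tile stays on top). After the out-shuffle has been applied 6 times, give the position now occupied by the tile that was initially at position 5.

Track the tile's position through each out-shuffle:
5 → 9 → 17 → 33 → 8 → 15 → 29

29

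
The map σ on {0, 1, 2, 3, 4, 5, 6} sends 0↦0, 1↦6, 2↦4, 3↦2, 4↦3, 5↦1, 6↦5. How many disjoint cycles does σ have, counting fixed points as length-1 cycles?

3

Cycle decomposition: (0) (1 6 5) (2 4 3).
3 cycles.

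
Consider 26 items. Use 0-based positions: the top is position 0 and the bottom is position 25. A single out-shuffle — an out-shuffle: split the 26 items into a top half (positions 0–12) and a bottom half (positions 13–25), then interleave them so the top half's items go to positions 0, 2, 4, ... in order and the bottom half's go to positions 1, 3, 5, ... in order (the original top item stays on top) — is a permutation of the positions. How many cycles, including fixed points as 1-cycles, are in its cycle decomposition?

Trace each unvisited position around until it returns:
(0) (1 2 4 8 16 7 ... len 20) (5 10 20 15) (25)
4 cycles in total.

4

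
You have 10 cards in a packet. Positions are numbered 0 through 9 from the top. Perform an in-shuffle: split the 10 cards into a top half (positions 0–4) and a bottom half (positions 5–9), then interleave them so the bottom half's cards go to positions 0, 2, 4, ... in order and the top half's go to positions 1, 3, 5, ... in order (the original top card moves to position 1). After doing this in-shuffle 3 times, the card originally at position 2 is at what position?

1

Track the card's position through each in-shuffle:
2 → 5 → 0 → 1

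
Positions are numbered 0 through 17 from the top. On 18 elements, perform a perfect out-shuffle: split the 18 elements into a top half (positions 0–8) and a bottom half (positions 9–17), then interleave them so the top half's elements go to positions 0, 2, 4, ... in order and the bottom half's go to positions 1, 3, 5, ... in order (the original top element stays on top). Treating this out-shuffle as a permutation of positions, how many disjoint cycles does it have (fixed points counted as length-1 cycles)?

4

Trace each unvisited position around until it returns:
(0) (1 2 4 8 16 15 13 9) (3 6 12 7 14 11 5 10) (17)
4 cycles in total.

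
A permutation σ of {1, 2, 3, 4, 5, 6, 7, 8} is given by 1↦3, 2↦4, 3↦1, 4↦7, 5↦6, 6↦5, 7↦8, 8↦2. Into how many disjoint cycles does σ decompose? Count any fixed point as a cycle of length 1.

3

Cycle decomposition: (1 3) (2 4 7 8) (5 6).
3 cycles.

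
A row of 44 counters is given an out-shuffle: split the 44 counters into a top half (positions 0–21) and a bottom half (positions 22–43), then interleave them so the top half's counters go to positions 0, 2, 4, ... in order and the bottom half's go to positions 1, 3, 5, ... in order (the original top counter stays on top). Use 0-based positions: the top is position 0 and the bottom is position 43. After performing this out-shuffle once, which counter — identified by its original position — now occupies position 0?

Work backwards from position 0, undoing one out-shuffle at a time:
0 ← 0
So the counter now at position 0 started at position 0.

0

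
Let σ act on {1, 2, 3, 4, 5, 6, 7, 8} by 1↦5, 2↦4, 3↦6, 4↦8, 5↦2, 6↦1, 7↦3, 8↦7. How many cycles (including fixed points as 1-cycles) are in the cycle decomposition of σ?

Cycle decomposition: (1 5 2 4 8 7 3 6).
1 cycle.

1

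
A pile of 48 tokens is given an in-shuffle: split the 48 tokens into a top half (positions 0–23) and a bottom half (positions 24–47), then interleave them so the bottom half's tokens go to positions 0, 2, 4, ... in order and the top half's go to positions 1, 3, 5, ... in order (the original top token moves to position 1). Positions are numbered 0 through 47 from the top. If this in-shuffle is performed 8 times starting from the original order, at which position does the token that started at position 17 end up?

1

Track the token's position through each in-shuffle:
17 → 35 → 22 → 45 → 42 → 36 → 24 → 0 → 1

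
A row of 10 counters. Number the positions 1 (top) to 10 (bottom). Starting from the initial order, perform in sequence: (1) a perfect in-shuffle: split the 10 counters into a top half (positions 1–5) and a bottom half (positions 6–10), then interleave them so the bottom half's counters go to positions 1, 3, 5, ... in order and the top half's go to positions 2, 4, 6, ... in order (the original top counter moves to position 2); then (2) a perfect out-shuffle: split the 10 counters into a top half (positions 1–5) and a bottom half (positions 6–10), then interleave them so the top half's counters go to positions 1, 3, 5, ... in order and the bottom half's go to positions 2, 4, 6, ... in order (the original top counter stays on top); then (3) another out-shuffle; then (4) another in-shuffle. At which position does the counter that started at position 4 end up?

4

Track the counter from position 4 forward through each operation:
  after op 1 (in-shuffle): 4 → 8
  after op 2 (out-shuffle): 8 → 6
  after op 3 (out-shuffle): 6 → 2
  after op 4 (in-shuffle): 2 → 4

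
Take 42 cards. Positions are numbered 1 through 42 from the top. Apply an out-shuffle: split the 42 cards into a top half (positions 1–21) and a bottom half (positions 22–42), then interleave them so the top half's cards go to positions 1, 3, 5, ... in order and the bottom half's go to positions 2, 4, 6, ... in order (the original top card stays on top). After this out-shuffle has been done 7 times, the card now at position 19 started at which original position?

21

Work backwards from position 19, undoing one out-shuffle at a time:
19 ← 10 ← 26 ← 34 ← 38 ← 40 ← 41 ← 21
So the card now at position 19 started at position 21.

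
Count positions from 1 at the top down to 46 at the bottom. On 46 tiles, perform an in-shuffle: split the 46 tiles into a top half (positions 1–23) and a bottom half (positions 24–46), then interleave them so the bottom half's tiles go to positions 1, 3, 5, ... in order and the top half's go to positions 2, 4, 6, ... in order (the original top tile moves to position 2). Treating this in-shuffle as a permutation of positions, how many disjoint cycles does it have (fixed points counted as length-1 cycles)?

Trace each unvisited position around until it returns:
(1 2 4 8 16 32 ... len 23) (5 10 20 40 33 19 ... len 23)
2 cycles in total.

2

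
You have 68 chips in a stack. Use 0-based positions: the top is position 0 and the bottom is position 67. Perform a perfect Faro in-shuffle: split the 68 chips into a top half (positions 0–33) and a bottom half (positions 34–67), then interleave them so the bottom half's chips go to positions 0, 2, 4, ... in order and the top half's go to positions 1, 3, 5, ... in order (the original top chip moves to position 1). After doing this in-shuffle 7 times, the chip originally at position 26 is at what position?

5

Track the chip's position through each in-shuffle:
26 → 53 → 38 → 8 → 17 → 35 → 2 → 5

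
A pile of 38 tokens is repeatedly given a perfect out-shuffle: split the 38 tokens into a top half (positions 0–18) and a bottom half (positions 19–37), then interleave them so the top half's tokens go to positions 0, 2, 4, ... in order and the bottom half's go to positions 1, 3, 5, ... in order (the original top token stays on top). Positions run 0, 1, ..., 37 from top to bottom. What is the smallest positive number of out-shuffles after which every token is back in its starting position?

36

The out-shuffle permutes the 38 positions with cycle lengths [1, 1, 36].
Every token is home exactly when every cycle has completed a whole number of laps, i.e. after lcm(1, 36) = 36 out-shuffles.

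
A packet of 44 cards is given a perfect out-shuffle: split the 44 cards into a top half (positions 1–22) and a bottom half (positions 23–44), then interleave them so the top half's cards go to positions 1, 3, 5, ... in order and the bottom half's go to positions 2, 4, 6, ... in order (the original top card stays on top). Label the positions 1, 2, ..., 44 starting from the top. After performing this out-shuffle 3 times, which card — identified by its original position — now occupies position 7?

Work backwards from position 7, undoing one out-shuffle at a time:
7 ← 4 ← 24 ← 34
So the card now at position 7 started at position 34.

34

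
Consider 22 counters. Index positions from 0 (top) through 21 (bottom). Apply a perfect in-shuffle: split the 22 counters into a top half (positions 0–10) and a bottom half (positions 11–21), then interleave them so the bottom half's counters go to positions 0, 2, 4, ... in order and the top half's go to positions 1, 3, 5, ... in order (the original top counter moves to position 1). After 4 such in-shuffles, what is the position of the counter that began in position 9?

21

Track the counter's position through each in-shuffle:
9 → 19 → 16 → 10 → 21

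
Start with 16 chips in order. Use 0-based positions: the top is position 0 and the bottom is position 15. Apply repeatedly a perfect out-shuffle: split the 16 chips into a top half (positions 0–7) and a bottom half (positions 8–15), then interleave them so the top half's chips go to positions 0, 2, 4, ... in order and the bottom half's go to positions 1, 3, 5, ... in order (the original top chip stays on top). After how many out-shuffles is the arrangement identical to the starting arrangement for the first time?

4

The out-shuffle permutes the 16 positions with cycle lengths [1, 1, 2, 4, 4, 4].
Every chip is home exactly when every cycle has completed a whole number of laps, i.e. after lcm(1, 2, 4) = 4 out-shuffles.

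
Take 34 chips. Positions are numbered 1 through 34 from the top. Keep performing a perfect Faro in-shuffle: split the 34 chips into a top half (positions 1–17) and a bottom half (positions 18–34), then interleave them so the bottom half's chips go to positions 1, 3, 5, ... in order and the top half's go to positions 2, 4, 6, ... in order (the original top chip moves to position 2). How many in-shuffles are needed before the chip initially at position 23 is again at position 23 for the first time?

Follow position 23 under repeated in-shuffles:
23 → 11 → 22 → 9 → 18 → 1 → 2 → 4 → 8 → 16 → 32 → 29 → 23
It first returns after 12 in-shuffles.

12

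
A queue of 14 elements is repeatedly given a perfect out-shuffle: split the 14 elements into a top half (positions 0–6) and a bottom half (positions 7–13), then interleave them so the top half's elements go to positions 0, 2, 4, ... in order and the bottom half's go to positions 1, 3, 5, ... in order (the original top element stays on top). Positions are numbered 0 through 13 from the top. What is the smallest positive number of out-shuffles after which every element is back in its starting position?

The out-shuffle permutes the 14 positions with cycle lengths [1, 1, 12].
Every element is home exactly when every cycle has completed a whole number of laps, i.e. after lcm(1, 12) = 12 out-shuffles.

12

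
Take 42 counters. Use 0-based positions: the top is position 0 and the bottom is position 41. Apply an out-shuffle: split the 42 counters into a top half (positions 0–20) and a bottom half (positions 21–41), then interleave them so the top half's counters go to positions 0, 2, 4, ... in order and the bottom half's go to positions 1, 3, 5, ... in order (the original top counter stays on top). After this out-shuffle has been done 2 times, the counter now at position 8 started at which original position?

Work backwards from position 8, undoing one out-shuffle at a time:
8 ← 4 ← 2
So the counter now at position 8 started at position 2.

2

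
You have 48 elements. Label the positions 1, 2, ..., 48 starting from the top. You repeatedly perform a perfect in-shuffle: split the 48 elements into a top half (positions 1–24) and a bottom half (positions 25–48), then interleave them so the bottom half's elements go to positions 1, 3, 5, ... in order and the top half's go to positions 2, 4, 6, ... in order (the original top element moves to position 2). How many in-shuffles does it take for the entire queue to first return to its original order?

The in-shuffle permutes the 48 positions with cycle lengths [3, 3, 21, 21].
Every element is home exactly when every cycle has completed a whole number of laps, i.e. after lcm(3, 21) = 21 in-shuffles.

21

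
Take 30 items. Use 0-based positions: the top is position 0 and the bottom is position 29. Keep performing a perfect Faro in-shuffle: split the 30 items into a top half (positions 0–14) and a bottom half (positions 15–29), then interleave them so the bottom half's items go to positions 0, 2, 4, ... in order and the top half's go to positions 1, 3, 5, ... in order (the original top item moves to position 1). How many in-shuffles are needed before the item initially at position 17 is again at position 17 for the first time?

Follow position 17 under repeated in-shuffles:
17 → 4 → 9 → 19 → 8 → 17
It first returns after 5 in-shuffles.

5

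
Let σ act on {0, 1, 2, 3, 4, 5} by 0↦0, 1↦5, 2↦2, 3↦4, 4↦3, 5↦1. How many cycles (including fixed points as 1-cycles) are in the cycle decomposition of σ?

4

Cycle decomposition: (0) (1 5) (2) (3 4).
4 cycles.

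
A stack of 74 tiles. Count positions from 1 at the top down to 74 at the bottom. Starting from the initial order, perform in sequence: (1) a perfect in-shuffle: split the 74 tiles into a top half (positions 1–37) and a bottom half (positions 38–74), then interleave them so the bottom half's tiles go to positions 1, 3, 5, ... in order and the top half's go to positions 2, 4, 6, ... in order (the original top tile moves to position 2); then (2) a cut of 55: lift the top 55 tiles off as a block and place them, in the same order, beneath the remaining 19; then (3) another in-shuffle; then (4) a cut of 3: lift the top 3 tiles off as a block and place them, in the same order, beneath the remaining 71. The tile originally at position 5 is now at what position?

Track the tile from position 5 forward through each operation:
  after op 1 (in-shuffle): 5 → 10
  after op 2 (cut 55): 10 → 29
  after op 3 (in-shuffle): 29 → 58
  after op 4 (cut 3): 58 → 55

55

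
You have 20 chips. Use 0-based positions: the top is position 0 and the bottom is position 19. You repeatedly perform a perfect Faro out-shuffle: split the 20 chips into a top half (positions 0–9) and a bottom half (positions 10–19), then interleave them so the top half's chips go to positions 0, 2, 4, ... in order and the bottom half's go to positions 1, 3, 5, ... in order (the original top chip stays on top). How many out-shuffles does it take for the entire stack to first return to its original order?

18

The out-shuffle permutes the 20 positions with cycle lengths [1, 1, 18].
Every chip is home exactly when every cycle has completed a whole number of laps, i.e. after lcm(1, 18) = 18 out-shuffles.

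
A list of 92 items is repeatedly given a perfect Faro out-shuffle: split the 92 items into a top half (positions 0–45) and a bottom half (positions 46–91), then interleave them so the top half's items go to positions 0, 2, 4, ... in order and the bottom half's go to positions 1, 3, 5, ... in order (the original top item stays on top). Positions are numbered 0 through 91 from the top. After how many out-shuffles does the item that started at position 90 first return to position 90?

12

Follow position 90 under repeated out-shuffles:
90 → 89 → 87 → 83 → 75 → 59 → 27 → 54 → 17 → 34 → 68 → 45 → 90
It first returns after 12 out-shuffles.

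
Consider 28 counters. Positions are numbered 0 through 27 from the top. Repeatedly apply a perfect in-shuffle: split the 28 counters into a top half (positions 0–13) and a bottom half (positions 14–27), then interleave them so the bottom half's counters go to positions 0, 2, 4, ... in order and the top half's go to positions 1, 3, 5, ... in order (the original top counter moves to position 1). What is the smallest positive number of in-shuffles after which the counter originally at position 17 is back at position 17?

Follow position 17 under repeated in-shuffles:
17 → 6 → 13 → 27 → 26 → 24 → 20 → 12 → ... → 17 (length 28)
It first returns after 28 in-shuffles.

28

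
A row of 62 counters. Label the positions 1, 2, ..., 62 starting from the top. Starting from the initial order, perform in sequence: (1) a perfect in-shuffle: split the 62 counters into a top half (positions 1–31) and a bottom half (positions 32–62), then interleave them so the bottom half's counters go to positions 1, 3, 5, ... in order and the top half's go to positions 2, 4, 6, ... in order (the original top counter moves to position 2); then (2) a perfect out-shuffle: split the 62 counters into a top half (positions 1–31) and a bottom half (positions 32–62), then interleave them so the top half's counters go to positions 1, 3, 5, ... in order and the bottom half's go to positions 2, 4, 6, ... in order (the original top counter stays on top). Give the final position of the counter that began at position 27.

46

Track the counter from position 27 forward through each operation:
  after op 1 (in-shuffle): 27 → 54
  after op 2 (out-shuffle): 54 → 46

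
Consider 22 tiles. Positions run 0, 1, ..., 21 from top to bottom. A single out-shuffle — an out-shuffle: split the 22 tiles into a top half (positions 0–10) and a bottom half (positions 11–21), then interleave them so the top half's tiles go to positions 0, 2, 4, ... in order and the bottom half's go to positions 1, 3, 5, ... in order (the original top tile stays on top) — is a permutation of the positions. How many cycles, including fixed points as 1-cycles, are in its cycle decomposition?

Trace each unvisited position around until it returns:
(0) (1 2 4 8 16 11) (3 6 12) (5 10 20 19 17 13) (7 14) (9 18 15) (21)
7 cycles in total.

7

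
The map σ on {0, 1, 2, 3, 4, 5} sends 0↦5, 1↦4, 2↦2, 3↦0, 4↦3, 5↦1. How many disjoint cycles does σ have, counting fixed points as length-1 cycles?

2

Cycle decomposition: (0 5 1 4 3) (2).
2 cycles.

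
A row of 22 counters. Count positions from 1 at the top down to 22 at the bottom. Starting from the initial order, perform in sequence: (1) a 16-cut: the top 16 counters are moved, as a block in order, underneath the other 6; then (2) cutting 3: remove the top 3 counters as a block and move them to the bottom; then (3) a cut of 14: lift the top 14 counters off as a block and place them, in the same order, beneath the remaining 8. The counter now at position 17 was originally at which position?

Undo the operations in reverse order, starting from position 17:
  undo op 3 (cut 14): 17 ← 9
  undo op 2 (cut 3): 9 ← 12
  undo op 1 (cut 16): 12 ← 6
So the counter at position 17 came from original position 6.

6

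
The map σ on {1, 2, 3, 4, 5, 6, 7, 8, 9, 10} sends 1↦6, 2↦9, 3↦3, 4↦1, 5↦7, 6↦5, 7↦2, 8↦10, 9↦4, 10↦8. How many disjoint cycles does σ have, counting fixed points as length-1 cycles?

3

Cycle decomposition: (1 6 5 7 2 9 4) (3) (8 10).
3 cycles.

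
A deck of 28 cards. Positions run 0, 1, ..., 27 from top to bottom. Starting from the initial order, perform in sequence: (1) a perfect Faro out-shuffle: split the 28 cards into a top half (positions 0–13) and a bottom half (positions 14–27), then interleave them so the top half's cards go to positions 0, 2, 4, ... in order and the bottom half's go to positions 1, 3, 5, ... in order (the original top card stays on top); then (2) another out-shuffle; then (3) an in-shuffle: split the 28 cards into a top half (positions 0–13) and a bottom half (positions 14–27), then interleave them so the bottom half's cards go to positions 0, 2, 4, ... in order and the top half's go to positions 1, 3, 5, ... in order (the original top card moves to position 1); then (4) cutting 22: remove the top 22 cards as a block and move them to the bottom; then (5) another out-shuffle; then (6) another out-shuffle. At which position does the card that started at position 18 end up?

Track the card from position 18 forward through each operation:
  after op 1 (out-shuffle): 18 → 9
  after op 2 (out-shuffle): 9 → 18
  after op 3 (in-shuffle): 18 → 8
  after op 4 (cut 22): 8 → 14
  after op 5 (out-shuffle): 14 → 1
  after op 6 (out-shuffle): 1 → 2

2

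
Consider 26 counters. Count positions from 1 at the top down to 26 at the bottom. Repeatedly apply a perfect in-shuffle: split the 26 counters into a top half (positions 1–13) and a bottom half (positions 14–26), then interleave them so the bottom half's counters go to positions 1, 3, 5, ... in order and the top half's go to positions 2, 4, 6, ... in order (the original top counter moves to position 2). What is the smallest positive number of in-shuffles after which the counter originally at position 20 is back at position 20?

18

Follow position 20 under repeated in-shuffles:
20 → 13 → 26 → 25 → 23 → 19 → 11 → 22 → 17 → 7 → 14 → 1 → 2 → 4 → 8 → 16 → 5 → 10 → 20
It first returns after 18 in-shuffles.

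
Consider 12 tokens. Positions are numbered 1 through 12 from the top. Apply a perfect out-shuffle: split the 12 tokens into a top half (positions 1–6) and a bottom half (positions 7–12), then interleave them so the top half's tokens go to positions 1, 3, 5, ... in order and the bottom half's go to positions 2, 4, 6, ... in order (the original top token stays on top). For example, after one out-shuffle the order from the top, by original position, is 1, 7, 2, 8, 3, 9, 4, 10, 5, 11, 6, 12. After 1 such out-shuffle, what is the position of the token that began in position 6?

Track the token's position through each out-shuffle:
6 → 11

11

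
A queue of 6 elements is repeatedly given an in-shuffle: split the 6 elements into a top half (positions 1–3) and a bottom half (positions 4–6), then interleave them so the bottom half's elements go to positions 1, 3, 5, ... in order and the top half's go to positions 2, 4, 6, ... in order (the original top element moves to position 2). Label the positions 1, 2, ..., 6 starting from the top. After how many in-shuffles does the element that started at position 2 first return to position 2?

3

Follow position 2 under repeated in-shuffles:
2 → 4 → 1 → 2
It first returns after 3 in-shuffles.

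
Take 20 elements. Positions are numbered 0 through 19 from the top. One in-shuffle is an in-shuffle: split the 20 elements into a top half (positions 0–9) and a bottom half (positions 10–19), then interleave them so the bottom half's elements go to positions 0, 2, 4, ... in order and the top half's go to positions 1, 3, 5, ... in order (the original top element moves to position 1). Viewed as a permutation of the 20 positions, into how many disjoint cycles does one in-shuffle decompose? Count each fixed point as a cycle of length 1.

Trace each unvisited position around until it returns:
(0 1 3 7 15 10) (2 5 11) (4 9 19 18 16 12) (6 13) (8 17 14)
5 cycles in total.

5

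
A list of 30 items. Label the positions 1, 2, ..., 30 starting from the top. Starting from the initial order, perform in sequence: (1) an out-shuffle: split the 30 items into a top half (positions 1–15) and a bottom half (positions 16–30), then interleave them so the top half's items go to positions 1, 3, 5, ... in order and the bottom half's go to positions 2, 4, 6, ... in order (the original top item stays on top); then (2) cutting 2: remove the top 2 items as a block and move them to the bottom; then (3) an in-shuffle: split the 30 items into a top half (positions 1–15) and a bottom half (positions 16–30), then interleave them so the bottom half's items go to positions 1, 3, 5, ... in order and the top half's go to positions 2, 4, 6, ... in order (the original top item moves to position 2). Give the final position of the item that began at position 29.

Track the item from position 29 forward through each operation:
  after op 1 (out-shuffle): 29 → 28
  after op 2 (cut 2): 28 → 26
  after op 3 (in-shuffle): 26 → 21

21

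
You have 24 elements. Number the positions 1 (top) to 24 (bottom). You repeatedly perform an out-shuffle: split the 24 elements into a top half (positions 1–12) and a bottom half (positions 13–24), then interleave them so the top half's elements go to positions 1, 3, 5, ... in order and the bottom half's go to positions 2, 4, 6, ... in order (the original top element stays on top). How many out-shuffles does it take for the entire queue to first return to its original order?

The out-shuffle permutes the 24 positions with cycle lengths [1, 1, 11, 11].
Every element is home exactly when every cycle has completed a whole number of laps, i.e. after lcm(1, 11) = 11 out-shuffles.

11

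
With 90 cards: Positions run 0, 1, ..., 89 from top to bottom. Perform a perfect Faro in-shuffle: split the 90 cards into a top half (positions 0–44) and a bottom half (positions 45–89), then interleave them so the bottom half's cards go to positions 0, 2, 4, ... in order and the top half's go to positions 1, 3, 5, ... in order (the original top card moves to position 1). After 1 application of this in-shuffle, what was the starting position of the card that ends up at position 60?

Work backwards from position 60, undoing one in-shuffle at a time:
60 ← 75
So the card now at position 60 started at position 75.

75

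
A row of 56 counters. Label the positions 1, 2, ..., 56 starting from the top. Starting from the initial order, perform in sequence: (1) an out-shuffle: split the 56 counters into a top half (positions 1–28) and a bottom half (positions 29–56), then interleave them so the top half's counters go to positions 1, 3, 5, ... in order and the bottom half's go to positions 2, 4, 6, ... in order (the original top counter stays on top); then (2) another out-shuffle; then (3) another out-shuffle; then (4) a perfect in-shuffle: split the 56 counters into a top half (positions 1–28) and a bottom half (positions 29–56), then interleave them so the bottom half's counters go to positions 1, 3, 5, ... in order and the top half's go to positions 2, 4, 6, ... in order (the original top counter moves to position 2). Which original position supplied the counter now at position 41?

7

Undo the operations in reverse order, starting from position 41:
  undo op 4 (in-shuffle, from bottom half): 41 ← 49
  undo op 3 (out-shuffle, from top half): 49 ← 25
  undo op 2 (out-shuffle, from top half): 25 ← 13
  undo op 1 (out-shuffle, from top half): 13 ← 7
So the counter at position 41 came from original position 7.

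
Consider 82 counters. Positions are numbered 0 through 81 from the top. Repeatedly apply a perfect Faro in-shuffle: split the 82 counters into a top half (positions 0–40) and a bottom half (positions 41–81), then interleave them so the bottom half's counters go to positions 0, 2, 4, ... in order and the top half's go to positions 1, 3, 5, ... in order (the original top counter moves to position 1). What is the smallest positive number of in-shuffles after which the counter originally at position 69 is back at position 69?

82

Follow position 69 under repeated in-shuffles:
69 → 56 → 30 → 61 → 40 → 81 → 80 → 78 → ... → 69 (length 82)
It first returns after 82 in-shuffles.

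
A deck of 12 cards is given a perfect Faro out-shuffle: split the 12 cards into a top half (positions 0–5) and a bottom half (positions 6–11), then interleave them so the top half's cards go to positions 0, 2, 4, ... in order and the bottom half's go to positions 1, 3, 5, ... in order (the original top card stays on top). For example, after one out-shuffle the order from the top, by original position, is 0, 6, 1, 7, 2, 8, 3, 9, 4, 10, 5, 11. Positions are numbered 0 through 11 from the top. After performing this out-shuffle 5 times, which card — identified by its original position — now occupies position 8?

3

Work backwards from position 8, undoing one out-shuffle at a time:
8 ← 4 ← 2 ← 1 ← 6 ← 3
So the card now at position 8 started at position 3.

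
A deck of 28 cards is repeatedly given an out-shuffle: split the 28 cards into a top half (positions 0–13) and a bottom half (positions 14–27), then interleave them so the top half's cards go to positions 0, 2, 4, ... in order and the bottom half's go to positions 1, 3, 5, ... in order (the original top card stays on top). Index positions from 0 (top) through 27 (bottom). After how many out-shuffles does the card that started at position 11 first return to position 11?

18

Follow position 11 under repeated out-shuffles:
11 → 22 → 17 → 7 → 14 → 1 → 2 → 4 → 8 → 16 → 5 → 10 → 20 → 13 → 26 → 25 → 23 → 19 → 11
It first returns after 18 out-shuffles.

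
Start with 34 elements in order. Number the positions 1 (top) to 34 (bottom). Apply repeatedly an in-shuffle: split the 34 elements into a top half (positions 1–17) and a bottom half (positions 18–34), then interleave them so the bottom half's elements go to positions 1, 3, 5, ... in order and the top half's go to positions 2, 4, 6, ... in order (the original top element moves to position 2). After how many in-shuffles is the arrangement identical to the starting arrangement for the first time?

12

The in-shuffle permutes the 34 positions with cycle lengths [3, 3, 4, 12, 12].
Every element is home exactly when every cycle has completed a whole number of laps, i.e. after lcm(3, 4, 12) = 12 in-shuffles.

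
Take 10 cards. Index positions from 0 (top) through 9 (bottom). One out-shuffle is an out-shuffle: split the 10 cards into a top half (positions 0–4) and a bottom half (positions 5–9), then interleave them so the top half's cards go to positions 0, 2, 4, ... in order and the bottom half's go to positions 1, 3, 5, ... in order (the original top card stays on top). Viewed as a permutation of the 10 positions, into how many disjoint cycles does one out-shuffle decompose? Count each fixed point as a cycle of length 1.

4

Trace each unvisited position around until it returns:
(0) (1 2 4 8 7 5) (3 6) (9)
4 cycles in total.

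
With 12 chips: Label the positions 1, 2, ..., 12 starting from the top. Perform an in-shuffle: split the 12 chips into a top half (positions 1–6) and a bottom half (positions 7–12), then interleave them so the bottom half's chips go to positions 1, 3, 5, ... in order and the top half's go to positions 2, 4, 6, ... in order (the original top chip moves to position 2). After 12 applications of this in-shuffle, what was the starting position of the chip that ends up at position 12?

Work backwards from position 12, undoing one in-shuffle at a time:
12 ← 6 ← 3 ← 8 ← 4 ← 2 ← 1 ← 7 ← 10 ← 5 ← 9 ← 11 ← 12
So the chip now at position 12 started at position 12.

12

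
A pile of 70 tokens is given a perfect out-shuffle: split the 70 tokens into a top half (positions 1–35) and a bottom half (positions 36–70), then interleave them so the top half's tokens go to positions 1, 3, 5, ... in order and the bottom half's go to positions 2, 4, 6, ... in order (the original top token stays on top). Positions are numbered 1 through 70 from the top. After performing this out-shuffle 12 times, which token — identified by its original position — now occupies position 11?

29

Work backwards from position 11, undoing one out-shuffle at a time:
11 ← 6 ← 38 ← 54 ← 62 ← 66 ← 68 ← 69 ← 35 ← 18 ← 44 ← 57 ← 29
So the token now at position 11 started at position 29.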